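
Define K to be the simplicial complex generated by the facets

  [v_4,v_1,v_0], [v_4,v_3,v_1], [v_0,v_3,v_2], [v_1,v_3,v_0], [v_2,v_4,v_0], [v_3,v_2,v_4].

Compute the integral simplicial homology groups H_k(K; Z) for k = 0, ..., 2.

Take the total order v_0 < v_1 < v_2 < v_3 < v_4 on the vertex set. Then K (dimension 2) consists of the simplices:

  0-simplices (5): [v_0], [v_1], [v_2], [v_3], [v_4]
  1-simplices (9): [v_0,v_1], [v_0,v_2], [v_0,v_3], [v_0,v_4], [v_1,v_3], [v_1,v_4], [v_2,v_3], [v_2,v_4], [v_3,v_4]
  2-simplices (6): [v_0,v_1,v_3], [v_0,v_1,v_4], [v_0,v_2,v_3], [v_0,v_2,v_4], [v_1,v_3,v_4], [v_2,v_3,v_4]

Hence C_0 ≅ Z^5, C_1 ≅ Z^9, C_2 ≅ Z^6.

∂_1: C_1 → C_0 sends each edge [p,q] (with p < q) to q − p.
The resulting 5×9 matrix has rank 4, and its Smith normal form has invariant factors (1,1,1,1).

∂_2: C_2 → C_1 maps a triangle to the signed sum of its edges. For instance
  ∂[v_0,v_1,v_4] = [v_1,v_4] − [v_0,v_4] + [v_0,v_1],
  ∂[v_2,v_3,v_4] = [v_3,v_4] − [v_2,v_4] + [v_2,v_3].
The 9×6 boundary matrix has rank 5 and Smith normal form diag(1,1,1,1,1).

Reading off H_k = ker ∂_k / im ∂_{k+1}:

  H_0: rank C_0 − rank ∂_1 = 5 − 4 = 1, and the invariant factors of ∂_1 are all 1, so H_0 ≅ Z.
  H_1: rank ker ∂_1 − rank ∂_2 = (9 − 4) − 5 = 0, and the invariant factors of ∂_2 are all 1, so H_1 ≅ 0.
  H_2: rank ker ∂_2 − rank ∂_3 = (6 − 5) − 0 = 1, and there is no ∂_3, so H_2 ≅ Z.

H_0 = Z,  H_1 = 0,  H_2 = Z.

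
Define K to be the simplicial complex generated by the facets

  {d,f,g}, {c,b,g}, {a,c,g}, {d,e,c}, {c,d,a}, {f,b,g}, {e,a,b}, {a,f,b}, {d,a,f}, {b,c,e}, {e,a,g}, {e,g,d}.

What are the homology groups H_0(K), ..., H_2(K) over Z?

H_0 = Z,  H_1 = Z/2Z,  H_2 = 0.

We work with the vertex ordering a < b < c < d < e < f < g. The simplices of K, each written with vertices in increasing order, are:

  0-simplices (7): a, b, c, d, e, f, g
  1-simplices (18): ab, ac, ad, ae, af, ag, bc, be, bf, bg, cd, ce, cg, de, df, dg, eg, fg
  2-simplices (12): abe, abf, acd, acg, adf, aeg, bce, bcg, bfg, cde, deg, dfg

giving chain groups C_0 ≅ Z^7, C_1 ≅ Z^18, C_2 ≅ Z^12.

Boundary ∂_1: C_1 → C_0 sends each edge [p,q] (with p < q) to q − p.
This gives a 7×18 integer matrix of rank 6; reducing to Smith normal form yields diagonal entries (1,1,1,1,1,1).

Boundary ∂_2: C_2 → C_1 sends each 2-simplex [p,q,r] to [q,r] − [p,r] + [p,q]. For instance
  ∂acg = cg − ag + ac,
  ∂cde = de − ce + cd.
The resulting 18×12 matrix has rank 12, and its Smith normal form has invariant factors (1,1,1,1,1,1,1,1,1,1,1,2).

Reading off H_k = ker ∂_k / im ∂_{k+1}:

  H_0: rank C_0 − rank ∂_1 = 7 − 6 = 1, and the invariant factors of ∂_1 are all 1, so H_0 ≅ Z.
  H_1: rank ker ∂_1 − rank ∂_2 = (18 − 6) − 12 = 0, and ∂_2 has invariant factor 2 > 1, so H_1 ≅ Z/2Z.
  H_2: rank ker ∂_2 − rank ∂_3 = (12 − 12) − 0 = 0, and there is no ∂_3, so H_2 ≅ 0.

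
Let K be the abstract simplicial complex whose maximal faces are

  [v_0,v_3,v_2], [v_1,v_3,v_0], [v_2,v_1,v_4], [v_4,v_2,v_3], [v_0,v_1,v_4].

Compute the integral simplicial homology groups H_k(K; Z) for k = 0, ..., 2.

Take the total order v_0 < v_1 < v_2 < v_3 < v_4 on the vertex set. Then K (dimension 2) consists of the simplices:

  0-simplices (5): [v_0], [v_1], [v_2], [v_3], [v_4]
  1-simplices (10): [v_0,v_1], [v_0,v_2], [v_0,v_3], [v_0,v_4], [v_1,v_2], [v_1,v_3], [v_1,v_4], [v_2,v_3], [v_2,v_4], [v_3,v_4]
  2-simplices (5): [v_0,v_1,v_3], [v_0,v_1,v_4], [v_0,v_2,v_3], [v_1,v_2,v_4], [v_2,v_3,v_4]

so the chain groups are C_0 ≅ Z^5, C_1 ≅ Z^10, C_2 ≅ Z^5.

The boundary map ∂_1: C_1 → C_0 sends each edge [p,q] (with p < q) to q − p.
The 5×10 boundary matrix has rank 4 and Smith normal form diag(1,1,1,1).

The boundary map ∂_2: C_2 → C_1 maps a triangle to the signed sum of its edges. For instance
  ∂[v_0,v_2,v_3] = [v_2,v_3] − [v_0,v_3] + [v_0,v_2],
  ∂[v_2,v_3,v_4] = [v_3,v_4] − [v_2,v_4] + [v_2,v_3].
This gives a 10×5 integer matrix of rank 5; reducing to Smith normal form yields diagonal entries (1,1,1,1,1).

Computing H_k = (kernel of ∂_k) / (image of ∂_{k+1}):

  H_0: rank C_0 − rank ∂_1 = 5 − 4 = 1, and the invariant factors of ∂_1 are all 1, so H_0 = Z.
  H_1: rank ker ∂_1 − rank ∂_2 = (10 − 4) − 5 = 1, and the invariant factors of ∂_2 are all 1, so H_1 = Z.
  H_2: rank ker ∂_2 − rank ∂_3 = (5 − 5) − 0 = 0, and there is no ∂_3, so H_2 = 0.

H_0 = Z,  H_1 = Z,  H_2 = 0.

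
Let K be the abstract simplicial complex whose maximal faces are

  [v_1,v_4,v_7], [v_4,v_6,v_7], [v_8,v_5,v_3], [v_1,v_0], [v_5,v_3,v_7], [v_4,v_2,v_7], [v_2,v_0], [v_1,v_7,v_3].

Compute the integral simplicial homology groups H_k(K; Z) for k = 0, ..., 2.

Order the vertices as v_0 < v_1 < v_2 < v_3 < v_4 < v_5 < v_6 < v_7 < v_8. Listing each simplex with vertices in this order, K has dimension 2 with simplices:

  0-simplices (9): [v_0], [v_1], [v_2], [v_3], [v_4], [v_5], [v_6], [v_7], [v_8]
  1-simplices (15): (15 of them)
  2-simplices (6): [v_1,v_3,v_7], [v_1,v_4,v_7], [v_2,v_4,v_7], [v_3,v_5,v_7], [v_3,v_5,v_8], [v_4,v_6,v_7]

Hence C_0 ≅ Z^9, C_1 ≅ Z^15, C_2 ≅ Z^6.

Boundary ∂_1: C_1 → C_0 sends each edge [p,q] (with p < q) to q − p. For instance
  ∂[v_2,v_7] = [v_7] − [v_2].
As a 9×15 matrix over Z this has rank 8, with invariant factors (1,1,1,1,1,1,1,1).

∂_2: C_2 → C_1 sends each 2-simplex [p,q,r] to [q,r] − [p,r] + [p,q]. For instance
  ∂[v_1,v_3,v_7] = [v_3,v_7] − [v_1,v_7] + [v_1,v_3],
  ∂[v_1,v_4,v_7] = [v_4,v_7] − [v_1,v_7] + [v_1,v_4].
The 15×6 boundary matrix has rank 6 and Smith normal form diag(1,1,1,1,1,1).

Reading off H_k = ker ∂_k / im ∂_{k+1}:

  H_0: rank C_0 − rank ∂_1 = 9 − 8 = 1, and the invariant factors of ∂_1 are all 1, so H_0 = Z.
  H_1: rank ker ∂_1 − rank ∂_2 = (15 − 8) − 6 = 1, and the invariant factors of ∂_2 are all 1, so H_1 = Z.
  H_2: rank ker ∂_2 − rank ∂_3 = (6 − 6) − 0 = 0, and there is no ∂_3, so H_2 = 0.

As a check, the Euler characteristic is 9 − 15 + 6 = 0, which agrees with 1 − 1 + 0 = 0.

H_0 = Z,  H_1 = Z,  H_2 = 0.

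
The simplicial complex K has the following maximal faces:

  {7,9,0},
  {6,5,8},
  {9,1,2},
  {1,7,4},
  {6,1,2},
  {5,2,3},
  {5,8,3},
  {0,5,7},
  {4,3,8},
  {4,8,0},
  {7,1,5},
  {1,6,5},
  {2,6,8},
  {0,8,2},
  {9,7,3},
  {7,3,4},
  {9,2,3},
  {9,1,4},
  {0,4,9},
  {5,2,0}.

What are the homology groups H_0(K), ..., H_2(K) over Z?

H_0 ≅ Z,  H_1 ≅ Z ⊕ Z_2,  H_2 = 0.

We work with the vertex ordering 0 < 1 < 2 < 3 < 4 < 5 < 6 < 7 < 8 < 9. The simplices of K, each written with vertices in increasing order, are:

  0-simplices (10): [0], [1], [2], [3], [4], [5], [6], [7], [8], [9]
  1-simplices (30): (30 of them)
  2-simplices (20): (20 of them)

Hence C_0 ≅ Z^10, C_1 ≅ Z^30, C_2 ≅ Z^20.

Boundary ∂_1: C_1 → C_0 is given by ∂[p,q] = [q] − [p].
The resulting 10×30 matrix has rank 9, and its Smith normal form has invariant factors (1,1,1,1,1,1,1,1,1).

The boundary map ∂_2: C_2 → C_1 sends each 2-simplex [p,q,r] to [q,r] − [p,r] + [p,q]. For instance
  ∂[1,5,7] = [5,7] − [1,7] + [1,5],
  ∂[1,5,6] = [5,6] − [1,6] + [1,5].
The 30×20 boundary matrix has rank 20 and Smith normal form diag(1,1,1,1,1,1,1,1,1,1,1,1,1,1,1,1,1,1,1,2).

Now H_k = ker ∂_k / im ∂_{k+1}, so:

  H_0: rank C_0 − rank ∂_1 = 10 − 9 = 1, and the invariant factors of ∂_1 are all 1, so H_0 = Z.
  H_1: rank ker ∂_1 − rank ∂_2 = (30 − 9) − 20 = 1, and ∂_2 has invariant factor 2 > 1, so H_1 = Z ⊕ Z_2.
  H_2: rank ker ∂_2 − rank ∂_3 = (20 − 20) − 0 = 0, and there is no ∂_3, so H_2 = 0.

As a check, the Euler characteristic is 10 − 30 + 20 = 0, which agrees with 1 − 1 + 0 = 0.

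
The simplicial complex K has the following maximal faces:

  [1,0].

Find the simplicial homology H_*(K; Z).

H_0 = Z,  H_1 = 0.

Fix the vertex order 0 < 1 and write every simplex with vertices in increasing order. Then dim K = 1 and the simplices of K are:

  0-simplices (2): [0], [1]
  1-simplices (1): [0,1]

Hence C_0 ≅ Z^2, C_1 ≅ Z^1.

The boundary map ∂_1: C_1 → C_0 sends each edge [p,q] (with p < q) to q − p. For instance
  ∂[0,1] = [1] − [0].
As a 2×1 matrix over Z this has rank 1, with invariant factors (1).

Computing H_k = (kernel of ∂_k) / (image of ∂_{k+1}):

  H_0: rank C_0 − rank ∂_1 = 2 − 1 = 1, and the invariant factors of ∂_1 are all 1, so H_0 = Z.
  H_1: rank ker ∂_1 − rank ∂_2 = (1 − 1) − 0 = 0, and there is no ∂_2, so H_1 = 0.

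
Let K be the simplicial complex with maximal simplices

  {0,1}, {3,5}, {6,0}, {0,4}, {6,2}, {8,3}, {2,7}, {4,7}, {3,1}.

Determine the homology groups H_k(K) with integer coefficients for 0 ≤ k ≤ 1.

H_0 ≅ Z,  H_1 ≅ Z.

Fix the vertex order 0 < 1 < 2 < 3 < 4 < 5 < 6 < 7 < 8 and write every simplex with vertices in increasing order. Then dim K = 1 and the simplices of K are:

  0-simplices (9): [0], [1], [2], [3], [4], [5], [6], [7], [8]
  1-simplices (9): [0,1], [0,4], [0,6], [1,3], [2,6], [2,7], [3,5], [3,8], [4,7]

so the chain groups are C_0 ≅ Z^9, C_1 ≅ Z^9.

The boundary map ∂_1: C_1 → C_0 sends each edge [p,q] (with p < q) to q − p.
As a 9×9 matrix over Z this has rank 8, with invariant factors (1,1,1,1,1,1,1,1).

Computing H_k = (kernel of ∂_k) / (image of ∂_{k+1}):

  H_0: rank C_0 − rank ∂_1 = 9 − 8 = 1, and the invariant factors of ∂_1 are all 1, so H_0 = Z.
  H_1: rank ker ∂_1 − rank ∂_2 = (9 − 8) − 0 = 1, and there is no ∂_2, so H_1 = Z.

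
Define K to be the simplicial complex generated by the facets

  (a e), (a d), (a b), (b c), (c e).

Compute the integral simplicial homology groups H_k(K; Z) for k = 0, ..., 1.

H_0 = Z,  H_1 = Z.

K has 5 vertices, 5 edges.
rank ∂_0 = 0, rank ∂_1 = 4 ⇒ b_0 = 5 − 0 − 4 = 1; all invariant factors of ∂_1 are 1 so no torsion. So H_0 = Z.
rank ∂_1 = 4, rank ∂_2 = 0 ⇒ b_1 = 5 − 4 − 0 = 1. So H_1 = Z.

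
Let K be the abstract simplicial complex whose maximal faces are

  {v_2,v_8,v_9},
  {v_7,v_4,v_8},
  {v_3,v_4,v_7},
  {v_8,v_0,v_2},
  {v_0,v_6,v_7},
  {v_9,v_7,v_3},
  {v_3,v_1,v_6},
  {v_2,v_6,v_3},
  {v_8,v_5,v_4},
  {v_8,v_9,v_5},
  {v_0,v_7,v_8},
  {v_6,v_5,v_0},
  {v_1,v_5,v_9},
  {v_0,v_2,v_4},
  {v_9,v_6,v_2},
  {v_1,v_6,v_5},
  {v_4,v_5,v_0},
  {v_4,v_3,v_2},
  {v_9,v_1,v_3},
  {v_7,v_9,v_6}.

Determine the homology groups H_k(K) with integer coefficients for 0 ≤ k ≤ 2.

H_0 = Z,  H_1 = Z × Z/2,  H_2 = 0.

We work with the vertex ordering v_0 < v_1 < v_2 < v_3 < v_4 < v_5 < v_6 < v_7 < v_8 < v_9. The simplices of K, each written with vertices in increasing order, are:

  0-simplices (10): [v_0], [v_1], [v_2], [v_3], [v_4], [v_5], [v_6], [v_7], [v_8], [v_9]
  1-simplices (30): (30 of them)
  2-simplices (20): (20 of them)

giving chain groups C_0 ≅ Z^10, C_1 ≅ Z^30, C_2 ≅ Z^20.

Boundary ∂_1: C_1 → C_0 maps an edge to its endpoints' difference, ∂[p,q] = q − p.
The resulting 10×30 matrix has rank 9, and its Smith normal form has invariant factors (1,1,1,1,1,1,1,1,1).

∂_2: C_2 → C_1 acts by ∂[p,q,r] = [q,r] − [p,r] + [p,q]. For instance
  ∂[v_6,v_7,v_9] = [v_7,v_9] − [v_6,v_9] + [v_6,v_7],
  ∂[v_0,v_4,v_5] = [v_4,v_5] − [v_0,v_5] + [v_0,v_4].
As a 30×20 matrix over Z this has rank 20, with invariant factors (1,1,1,1,1,1,1,1,1,1,1,1,1,1,1,1,1,1,1,2).

Reading off H_k = ker ∂_k / im ∂_{k+1}:

  H_0: rank C_0 − rank ∂_1 = 10 − 9 = 1, and the invariant factors of ∂_1 are all 1, so H_0 = Z.
  H_1: rank ker ∂_1 − rank ∂_2 = (30 − 9) − 20 = 1, and ∂_2 has invariant factor 2 > 1, so H_1 = Z × Z/2.
  H_2: rank ker ∂_2 − rank ∂_3 = (20 − 20) − 0 = 0, and there is no ∂_3, so H_2 = 0.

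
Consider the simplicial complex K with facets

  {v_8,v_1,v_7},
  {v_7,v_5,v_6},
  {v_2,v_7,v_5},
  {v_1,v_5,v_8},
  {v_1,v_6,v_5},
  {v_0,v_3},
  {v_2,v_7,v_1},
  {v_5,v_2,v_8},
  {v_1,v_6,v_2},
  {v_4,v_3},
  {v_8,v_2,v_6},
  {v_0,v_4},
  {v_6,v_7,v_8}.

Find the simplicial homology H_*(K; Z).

H_0 ≅ Z^2,  H_1 ≅ Z ⊕ Z/2Z,  H_2 = 0.

K has 9 vertices, 18 edges, 10 triangles.
rank ∂_0 = 0, rank ∂_1 = 7 ⇒ b_0 = 9 − 0 − 7 = 2; all invariant factors of ∂_1 are 1 so no torsion. So H_0 ≅ Z^2.
rank ∂_1 = 7, rank ∂_2 = 10 ⇒ b_1 = 18 − 7 − 10 = 1; ∂_2 has invariant factor(s) [2] giving torsion. So H_1 ≅ Z ⊕ Z/2Z.
rank ∂_2 = 10, rank ∂_3 = 0 ⇒ b_2 = 10 − 10 − 0 = 0. So H_2 ≅ 0.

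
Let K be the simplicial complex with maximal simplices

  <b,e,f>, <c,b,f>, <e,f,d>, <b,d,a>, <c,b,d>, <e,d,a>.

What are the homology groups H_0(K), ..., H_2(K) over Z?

H_0 = Z,  H_1 = Z,  H_2 = 0.

We work with the vertex ordering a < b < c < d < e < f. The simplices of K, each written with vertices in increasing order, are:

  0-simplices (6): a, b, c, d, e, f
  1-simplices (12): ab, ad, ae, bc, bd, be, bf, cd, cf, de, df, ef
  2-simplices (6): abd, ade, bcd, bcf, bef, def

so the chain groups are C_0 ≅ Z^6, C_1 ≅ Z^12, C_2 ≅ Z^6.

Boundary ∂_1: C_1 → C_0 maps an edge to its endpoints' difference, ∂[p,q] = q − p.
The resulting 6×12 matrix has rank 5, and its Smith normal form has invariant factors (1,1,1,1,1).

Boundary ∂_2: C_2 → C_1 maps a triangle to the signed sum of its edges. For instance
  ∂abd = bd − ad + ab,
  ∂bcf = cf − bf + bc.
The resulting 12×6 matrix has rank 6, and its Smith normal form has invariant factors (1,1,1,1,1,1).

From H_k ≅ ker(∂_k) / im(∂_{k+1}) we obtain:

  H_0: rank C_0 − rank ∂_1 = 6 − 5 = 1, and the invariant factors of ∂_1 are all 1, so H_0 ≅ Z.
  H_1: rank ker ∂_1 − rank ∂_2 = (12 − 5) − 6 = 1, and the invariant factors of ∂_2 are all 1, so H_1 ≅ Z.
  H_2: rank ker ∂_2 − rank ∂_3 = (6 − 6) − 0 = 0, and there is no ∂_3, so H_2 ≅ 0.

As a check, the Euler characteristic is 6 − 12 + 6 = 0, which agrees with 1 − 1 + 0 = 0.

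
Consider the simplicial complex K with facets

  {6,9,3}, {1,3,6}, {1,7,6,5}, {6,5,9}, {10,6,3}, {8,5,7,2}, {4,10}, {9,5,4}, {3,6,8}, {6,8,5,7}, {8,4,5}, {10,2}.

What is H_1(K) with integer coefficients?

Order the vertices as 1 < 2 < 3 < 4 < 5 < 6 < 7 < 8 < 9 < 10. Listing each simplex with vertices in this order, K has dimension 3 with simplices:

  0-simplices (10): [1], [2], [3], [4], [5], [6], [7], [8], [9], [10]
  1-simplices (25): (25 of them)
  2-simplices (17): [1,3,6], [1,5,6], [1,5,7], [1,6,7], [2,5,7], [2,5,8], [2,7,8], [3,6,8], [3,6,9], [3,6,10], [4,5,8], [4,5,9], [5,6,7], [5,6,8], [5,6,9], [5,7,8], [6,7,8]
  3-simplices (3): [1,5,6,7], [2,5,7,8], [5,6,7,8]

Hence C_0 ≅ Z^10, C_1 ≅ Z^25, C_2 ≅ Z^17, C_3 ≅ Z^3.

Boundary ∂_1: C_1 → C_0 maps an edge to its endpoints' difference, ∂[p,q] = q − p.
The 10×25 boundary matrix has rank 9 and Smith normal form diag(1,1,1,1,1,1,1,1,1).

Boundary ∂_2: C_2 → C_1 maps a triangle to the signed sum of its edges. For instance
  ∂[3,6,9] = [6,9] − [3,9] + [3,6],
  ∂[1,5,7] = [5,7] − [1,7] + [1,5].
The 25×17 boundary matrix has rank 14 and Smith normal form diag(1,1,1,1,1,1,1,1,1,1,1,1,1,1).

Boundary ∂_3: C_3 → C_2 sends each 3-simplex σ to the alternating sum Σ_i (−1)^i (σ with its i-th vertex removed). For instance
  ∂[2,5,7,8] = [5,7,8] − [2,7,8] + [2,5,8] − [2,5,7],
  ∂[5,6,7,8] = [6,7,8] − [5,7,8] + [5,6,8] − [5,6,7].
The 17×3 boundary matrix has rank 3 and Smith normal form diag(1,1,1).

Reading off H_k = ker ∂_k / im ∂_{k+1}:

  H_1: rank ker ∂_1 − rank ∂_2 = (25 − 9) − 14 = 2, and the invariant factors of ∂_2 are all 1, so H_1 = Z^2.

H_1 ≅ Z^2.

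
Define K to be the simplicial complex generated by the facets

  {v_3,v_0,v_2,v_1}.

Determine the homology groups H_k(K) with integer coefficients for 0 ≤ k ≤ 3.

We work with the vertex ordering v_0 < v_1 < v_2 < v_3. The simplices of K, each written with vertices in increasing order, are:

  0-simplices (4): [v_0], [v_1], [v_2], [v_3]
  1-simplices (6): [v_0,v_1], [v_0,v_2], [v_0,v_3], [v_1,v_2], [v_1,v_3], [v_2,v_3]
  2-simplices (4): [v_0,v_1,v_2], [v_0,v_1,v_3], [v_0,v_2,v_3], [v_1,v_2,v_3]
  3-simplices (1): [v_0,v_1,v_2,v_3]

so the chain groups are C_0 ≅ Z^4, C_1 ≅ Z^6, C_2 ≅ Z^4, C_3 ≅ Z^1.

The boundary map ∂_1: C_1 → C_0 maps an edge to its endpoints' difference, ∂[p,q] = q − p.
The 4×6 boundary matrix has rank 3 and Smith normal form diag(1,1,1).

Boundary ∂_2: C_2 → C_1 acts by ∂[p,q,r] = [q,r] − [p,r] + [p,q]. For instance
  ∂[v_0,v_2,v_3] = [v_2,v_3] − [v_0,v_3] + [v_0,v_2],
  ∂[v_0,v_1,v_2] = [v_1,v_2] − [v_0,v_2] + [v_0,v_1].
The resulting 6×4 matrix has rank 3, and its Smith normal form has invariant factors (1,1,1).

The boundary map ∂_3: C_3 → C_2 sends each 3-simplex σ to the alternating sum Σ_i (−1)^i (σ with its i-th vertex removed). For instance
  ∂[v_0,v_1,v_2,v_3] = [v_1,v_2,v_3] − [v_0,v_2,v_3] + [v_0,v_1,v_3] − [v_0,v_1,v_2].
The resulting 4×1 matrix has rank 1, and its Smith normal form has invariant factors (1).

Now H_k = ker ∂_k / im ∂_{k+1}, so:

  H_0: rank C_0 − rank ∂_1 = 4 − 3 = 1, and the invariant factors of ∂_1 are all 1, so H_0 ≅ Z.
  H_1: rank ker ∂_1 − rank ∂_2 = (6 − 3) − 3 = 0, and the invariant factors of ∂_2 are all 1, so H_1 ≅ 0.
  H_2: rank ker ∂_2 − rank ∂_3 = (4 − 3) − 1 = 0, and the invariant factors of ∂_3 are all 1, so H_2 ≅ 0.
  H_3: rank ker ∂_3 − rank ∂_4 = (1 − 1) − 0 = 0, and there is no ∂_4, so H_3 ≅ 0.

H_0 ≅ Z,  H_1 = 0,  H_2 = 0,  H_3 = 0.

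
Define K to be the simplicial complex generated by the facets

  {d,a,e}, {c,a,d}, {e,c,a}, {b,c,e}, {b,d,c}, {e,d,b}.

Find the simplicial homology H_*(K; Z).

H_0 ≅ Z,  H_1 = 0,  H_2 ≅ Z.

Order the vertices as a < b < c < d < e. Listing each simplex with vertices in this order, K has dimension 2 with simplices:

  0-simplices (5): a, b, c, d, e
  1-simplices (9): ac, ad, ae, bc, bd, be, cd, ce, de
  2-simplices (6): acd, ace, ade, bcd, bce, bde

Hence C_0 ≅ Z^5, C_1 ≅ Z^9, C_2 ≅ Z^6.

Boundary ∂_1: C_1 → C_0 is given by ∂[p,q] = [q] − [p]. For instance
  ∂ce = e − c.
The 5×9 boundary matrix has rank 4 and Smith normal form diag(1,1,1,1).

∂_2: C_2 → C_1 acts by ∂[p,q,r] = [q,r] − [p,r] + [p,q]. For instance
  ∂ade = de − ae + ad,
  ∂bcd = cd − bd + bc.
The 9×6 boundary matrix has rank 5 and Smith normal form diag(1,1,1,1,1).

Now H_k = ker ∂_k / im ∂_{k+1}, so:

  H_0: rank C_0 − rank ∂_1 = 5 − 4 = 1, and the invariant factors of ∂_1 are all 1, so H_0 = Z.
  H_1: rank ker ∂_1 − rank ∂_2 = (9 − 4) − 5 = 0, and the invariant factors of ∂_2 are all 1, so H_1 = 0.
  H_2: rank ker ∂_2 − rank ∂_3 = (6 − 5) − 0 = 1, and there is no ∂_3, so H_2 = Z.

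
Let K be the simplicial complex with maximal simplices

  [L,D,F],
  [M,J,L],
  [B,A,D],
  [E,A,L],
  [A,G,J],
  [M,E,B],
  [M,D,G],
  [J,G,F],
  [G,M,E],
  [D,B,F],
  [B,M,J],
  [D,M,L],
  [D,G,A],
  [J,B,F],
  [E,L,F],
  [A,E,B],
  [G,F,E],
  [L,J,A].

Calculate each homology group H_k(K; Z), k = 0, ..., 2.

We work with the vertex ordering A < B < D < E < F < G < J < L < M. The simplices of K, each written with vertices in increasing order, are:

  0-simplices (9): A, B, D, E, F, G, J, L, M
  1-simplices (27): AB, AD, AE, AG, AJ, AL, BD, BE, BF, BJ, BM, DF, DG, DL, DM, EF, EG, EL, EM, FG, FJ, FL, GJ, GM, JL, JM, LM
  2-simplices (18): ABD, ABE, ADG, AEL, AGJ, AJL, BDF, BEM, BFJ, BJM, DFL, DGM, DLM, EFG, EFL, EGM, FGJ, JLM

Hence C_0 ≅ Z^9, C_1 ≅ Z^27, C_2 ≅ Z^18.

∂_1: C_1 → C_0 maps an edge to its endpoints' difference, ∂[p,q] = q − p. For instance
  ∂BJ = J − B.
As a 9×27 matrix over Z this has rank 8, with invariant factors (1,1,1,1,1,1,1,1).

∂_2: C_2 → C_1 sends each 2-simplex [p,q,r] to [q,r] − [p,r] + [p,q]. For instance
  ∂EFL = FL − EL + EF,
  ∂DLM = LM − DM + DL.
This gives a 27×18 integer matrix of rank 17; reducing to Smith normal form yields diagonal entries (1,1,1,1,1,1,1,1,1,1,1,1,1,1,1,1,1).

Now H_k = ker ∂_k / im ∂_{k+1}, so:

  H_0: rank C_0 − rank ∂_1 = 9 − 8 = 1, and the invariant factors of ∂_1 are all 1, so H_0 ≅ Z.
  H_1: rank ker ∂_1 − rank ∂_2 = (27 − 8) − 17 = 2, and the invariant factors of ∂_2 are all 1, so H_1 ≅ Z^2.
  H_2: rank ker ∂_2 − rank ∂_3 = (18 − 17) − 0 = 1, and there is no ∂_3, so H_2 ≅ Z.

As a check, the Euler characteristic is 9 − 27 + 18 = 0, which agrees with 1 − 2 + 1 = 0.
(K is a triangulation of the torus T^2.)

H_0 ≅ Z,  H_1 ≅ Z^2,  H_2 ≅ Z.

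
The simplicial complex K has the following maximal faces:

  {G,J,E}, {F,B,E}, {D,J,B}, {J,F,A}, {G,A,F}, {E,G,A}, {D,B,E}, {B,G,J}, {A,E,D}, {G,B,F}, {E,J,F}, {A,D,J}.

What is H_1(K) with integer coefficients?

H_1 ≅ Z/2.

K has 7 vertices, 18 edges, 12 triangles.
rank ∂_1 = 6, rank ∂_2 = 12 ⇒ b_1 = 18 − 6 − 12 = 0; ∂_2 has invariant factor(s) [2] giving torsion. So H_1 ≅ Z/2.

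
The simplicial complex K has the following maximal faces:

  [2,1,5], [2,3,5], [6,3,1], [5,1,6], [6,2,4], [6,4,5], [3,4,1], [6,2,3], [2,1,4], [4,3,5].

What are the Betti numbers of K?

b_0 = 1, b_1 = 0, b_2 = 0.

Fix the vertex order 1 < 2 < 3 < 4 < 5 < 6 and write every simplex with vertices in increasing order. Then dim K = 2 and the simplices of K are:

  0-simplices (6): [1], [2], [3], [4], [5], [6]
  1-simplices (15): [1,2], [1,3], [1,4], [1,5], [1,6], [2,3], [2,4], [2,5], [2,6], [3,4], [3,5], [3,6], [4,5], [4,6], [5,6]
  2-simplices (10): [1,2,4], [1,2,5], [1,3,4], [1,3,6], [1,5,6], [2,3,5], [2,3,6], [2,4,6], [3,4,5], [4,5,6]

Hence C_0 ≅ Z^6, C_1 ≅ Z^15, C_2 ≅ Z^10.

Boundary ∂_1: C_1 → C_0 maps an edge to its endpoints' difference, ∂[p,q] = q − p.
The resulting 6×15 matrix has rank 5, and its Smith normal form has invariant factors (1,1,1,1,1).

The boundary map ∂_2: C_2 → C_1 sends each 2-simplex [p,q,r] to [q,r] − [p,r] + [p,q]. For instance
  ∂[1,3,6] = [3,6] − [1,6] + [1,3],
  ∂[2,4,6] = [4,6] − [2,6] + [2,4].
As a 15×10 matrix over Z this has rank 10, with invariant factors (1,1,1,1,1,1,1,1,1,2).

Now H_k = ker ∂_k / im ∂_{k+1}, so:

  H_0: rank C_0 − rank ∂_1 = 6 − 5 = 1, and the invariant factors of ∂_1 are all 1, so H_0 ≅ Z.
  H_1: rank ker ∂_1 − rank ∂_2 = (15 − 5) − 10 = 0, and ∂_2 has invariant factor 2 > 1, so H_1 ≅ Z/2.
  H_2: rank ker ∂_2 − rank ∂_3 = (10 − 10) − 0 = 0, and there is no ∂_3, so H_2 ≅ 0.

As a check, the Euler characteristic is 6 − 15 + 10 = 1, which agrees with 1 − 0 + 0 = 1.

Hence the Betti numbers are b_0 = 1, b_1 = 0, b_2 = 0.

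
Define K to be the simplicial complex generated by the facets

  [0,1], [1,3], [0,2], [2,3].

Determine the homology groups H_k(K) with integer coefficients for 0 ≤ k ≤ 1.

Fix the vertex order 0 < 1 < 2 < 3 and write every simplex with vertices in increasing order. Then dim K = 1 and the simplices of K are:

  0-simplices (4): [0], [1], [2], [3]
  1-simplices (4): [0,1], [0,2], [1,3], [2,3]

so the chain groups are C_0 ≅ Z^4, C_1 ≅ Z^4.

∂_1: C_1 → C_0 maps an edge to its endpoints' difference, ∂[p,q] = q − p. For instance
  ∂[0,1] = [1] − [0].
The resulting 4×4 matrix has rank 3, and its Smith normal form has invariant factors (1,1,1).

From H_k ≅ ker(∂_k) / im(∂_{k+1}) we obtain:

  H_0: rank C_0 − rank ∂_1 = 4 − 3 = 1, and the invariant factors of ∂_1 are all 1, so H_0 ≅ Z.
  H_1: rank ker ∂_1 − rank ∂_2 = (4 − 3) − 0 = 1, and there is no ∂_2, so H_1 ≅ Z.

H_0 = Z,  H_1 = Z.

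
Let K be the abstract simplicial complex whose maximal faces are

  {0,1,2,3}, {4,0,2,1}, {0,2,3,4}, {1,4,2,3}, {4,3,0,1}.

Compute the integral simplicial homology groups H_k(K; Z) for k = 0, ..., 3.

H_0 ≅ Z,  H_1 = 0,  H_2 = 0,  H_3 ≅ Z.

Fix the vertex order 0 < 1 < 2 < 3 < 4 and write every simplex with vertices in increasing order. Then dim K = 3 and the simplices of K are:

  0-simplices (5): [0], [1], [2], [3], [4]
  1-simplices (10): [0,1], [0,2], [0,3], [0,4], [1,2], [1,3], [1,4], [2,3], [2,4], [3,4]
  2-simplices (10): [0,1,2], [0,1,3], [0,1,4], [0,2,3], [0,2,4], [0,3,4], [1,2,3], [1,2,4], [1,3,4], [2,3,4]
  3-simplices (5): [0,1,2,3], [0,1,2,4], [0,1,3,4], [0,2,3,4], [1,2,3,4]

Hence C_0 ≅ Z^5, C_1 ≅ Z^10, C_2 ≅ Z^10, C_3 ≅ Z^5.

∂_1: C_1 → C_0 is given by ∂[p,q] = [q] − [p].
The 5×10 boundary matrix has rank 4 and Smith normal form diag(1,1,1,1).

The boundary map ∂_2: C_2 → C_1 sends each 2-simplex [p,q,r] to [q,r] − [p,r] + [p,q]. For instance
  ∂[0,2,4] = [2,4] − [0,4] + [0,2],
  ∂[0,1,4] = [1,4] − [0,4] + [0,1].
The 10×10 boundary matrix has rank 6 and Smith normal form diag(1,1,1,1,1,1).

The boundary map ∂_3: C_3 → C_2 sends each 3-simplex σ to the alternating sum Σ_i (−1)^i (σ with its i-th vertex removed). For instance
  ∂[0,1,2,4] = [1,2,4] − [0,2,4] + [0,1,4] − [0,1,2],
  ∂[0,2,3,4] = [2,3,4] − [0,3,4] + [0,2,4] − [0,2,3].
This gives a 10×5 integer matrix of rank 4; reducing to Smith normal form yields diagonal entries (1,1,1,1).

From H_k ≅ ker(∂_k) / im(∂_{k+1}) we obtain:

  H_0: rank C_0 − rank ∂_1 = 5 − 4 = 1, and the invariant factors of ∂_1 are all 1, so H_0 = Z.
  H_1: rank ker ∂_1 − rank ∂_2 = (10 − 4) − 6 = 0, and the invariant factors of ∂_2 are all 1, so H_1 = 0.
  H_2: rank ker ∂_2 − rank ∂_3 = (10 − 6) − 4 = 0, and the invariant factors of ∂_3 are all 1, so H_2 = 0.
  H_3: rank ker ∂_3 − rank ∂_4 = (5 − 4) − 0 = 1, and there is no ∂_4, so H_3 = Z.

As a check, the Euler characteristic is 5 − 10 + 10 − 5 = 0, which agrees with 1 − 0 + 0 − 1 = 0.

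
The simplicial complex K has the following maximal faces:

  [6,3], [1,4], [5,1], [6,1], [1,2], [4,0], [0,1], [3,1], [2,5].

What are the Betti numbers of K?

b_0 = 1, b_1 = 3.

K has 7 vertices, 9 edges.
rank ∂_0 = 0, rank ∂_1 = 6 ⇒ b_0 = 7 − 0 − 6 = 1; all invariant factors of ∂_1 are 1 so no torsion. So H_0 = Z.
rank ∂_1 = 6, rank ∂_2 = 0 ⇒ b_1 = 9 − 6 − 0 = 3. So H_1 = Z^3.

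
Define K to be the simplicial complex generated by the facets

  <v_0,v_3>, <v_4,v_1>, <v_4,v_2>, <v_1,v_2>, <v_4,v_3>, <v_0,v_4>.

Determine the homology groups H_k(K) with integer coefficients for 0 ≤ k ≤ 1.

We work with the vertex ordering v_0 < v_1 < v_2 < v_3 < v_4. The simplices of K, each written with vertices in increasing order, are:

  0-simplices (5): [v_0], [v_1], [v_2], [v_3], [v_4]
  1-simplices (6): [v_0,v_3], [v_0,v_4], [v_1,v_2], [v_1,v_4], [v_2,v_4], [v_3,v_4]

Hence C_0 ≅ Z^5, C_1 ≅ Z^6.

∂_1: C_1 → C_0 sends each edge [p,q] (with p < q) to q − p.
As a 5×6 matrix over Z this has rank 4, with invariant factors (1,1,1,1).

Now H_k = ker ∂_k / im ∂_{k+1}, so:

  H_0: rank C_0 − rank ∂_1 = 5 − 4 = 1, and the invariant factors of ∂_1 are all 1, so H_0 ≅ Z.
  H_1: rank ker ∂_1 − rank ∂_2 = (6 − 4) − 0 = 2, and there is no ∂_2, so H_1 ≅ Z^2.

(K is a triangulation of a wedge of 2 circles.)

H_0 ≅ Z,  H_1 ≅ Z^2.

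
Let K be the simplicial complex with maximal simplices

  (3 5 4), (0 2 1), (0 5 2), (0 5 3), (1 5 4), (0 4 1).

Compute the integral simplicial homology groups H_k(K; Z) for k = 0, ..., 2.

H_0 = Z,  H_1 = Z,  H_2 = 0.

K has 6 vertices, 12 edges, 6 triangles.
rank ∂_0 = 0, rank ∂_1 = 5 ⇒ b_0 = 6 − 0 − 5 = 1; all invariant factors of ∂_1 are 1 so no torsion. So H_0 = Z.
rank ∂_1 = 5, rank ∂_2 = 6 ⇒ b_1 = 12 − 5 − 6 = 1; all invariant factors of ∂_2 are 1 so no torsion. So H_1 = Z.
rank ∂_2 = 6, rank ∂_3 = 0 ⇒ b_2 = 6 − 6 − 0 = 0. So H_2 = 0.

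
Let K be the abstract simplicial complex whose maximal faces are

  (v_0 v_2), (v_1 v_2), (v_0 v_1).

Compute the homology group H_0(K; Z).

We work with the vertex ordering v_0 < v_1 < v_2. The simplices of K, each written with vertices in increasing order, are:

  0-simplices (3): [v_0], [v_1], [v_2]
  1-simplices (3): [v_0,v_1], [v_0,v_2], [v_1,v_2]

so the chain groups are C_0 ≅ Z^3, C_1 ≅ Z^3.

The boundary map ∂_1: C_1 → C_0 sends each edge [p,q] (with p < q) to q − p.
The resulting 3×3 matrix has rank 2, and its Smith normal form has invariant factors (1,1).

Reading off H_k = ker ∂_k / im ∂_{k+1}:

  H_0: rank C_0 − rank ∂_1 = 3 − 2 = 1, and the invariant factors of ∂_1 are all 1, so H_0 = Z.

H_0 ≅ Z.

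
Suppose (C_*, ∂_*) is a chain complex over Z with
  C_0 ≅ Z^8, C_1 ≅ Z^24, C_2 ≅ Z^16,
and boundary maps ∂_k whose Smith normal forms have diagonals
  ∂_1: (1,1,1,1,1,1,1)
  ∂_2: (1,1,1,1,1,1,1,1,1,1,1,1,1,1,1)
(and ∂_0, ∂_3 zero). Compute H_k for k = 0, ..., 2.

H_0: b_0 = 8 − 0 − 7 = 1; torsion from ∂_1 factors > 1: none. So H_0 = Z.
H_1: b_1 = 24 − 7 − 15 = 2; torsion from ∂_2 factors > 1: none. So H_1 = Z^2.
H_2: b_2 = 16 − 15 − 0 = 1; torsion from ∂_3 factors > 1: none. So H_2 = Z.

H_0 = Z,  H_1 = Z^2,  H_2 = Z.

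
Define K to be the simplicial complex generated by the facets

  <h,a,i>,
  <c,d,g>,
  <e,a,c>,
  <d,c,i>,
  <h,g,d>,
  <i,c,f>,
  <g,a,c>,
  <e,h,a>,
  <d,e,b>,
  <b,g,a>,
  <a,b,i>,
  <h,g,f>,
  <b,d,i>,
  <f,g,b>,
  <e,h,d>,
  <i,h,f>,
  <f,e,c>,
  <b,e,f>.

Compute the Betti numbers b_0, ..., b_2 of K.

We work with the vertex ordering a < b < c < d < e < f < g < h < i. The simplices of K, each written with vertices in increasing order, are:

  0-simplices (9): a, b, c, d, e, f, g, h, i
  1-simplices (27): ab, ac, ae, ag, ah, ai, bd, be, bf, bg, bi, cd, ce, cf, cg, ci, de, dg, dh, di, ef, eh, fg, fh, fi, gh, hi
  2-simplices (18): abg, abi, ace, acg, aeh, ahi, bde, bdi, bef, bfg, cdg, cdi, cef, cfi, deh, dgh, fgh, fhi

giving chain groups C_0 ≅ Z^9, C_1 ≅ Z^27, C_2 ≅ Z^18.

∂_1: C_1 → C_0 is given by ∂[p,q] = [q] − [p]. For instance
  ∂ah = h − a.
The 9×27 boundary matrix has rank 8 and Smith normal form diag(1,1,1,1,1,1,1,1).

∂_2: C_2 → C_1 acts by ∂[p,q,r] = [q,r] − [p,r] + [p,q]. For instance
  ∂bef = ef − bf + be,
  ∂bfg = fg − bg + bf.
The resulting 27×18 matrix has rank 17, and its Smith normal form has invariant factors (1,1,1,1,1,1,1,1,1,1,1,1,1,1,1,1,1).

From H_k ≅ ker(∂_k) / im(∂_{k+1}) we obtain:

  H_0: rank C_0 − rank ∂_1 = 9 − 8 = 1, and the invariant factors of ∂_1 are all 1, so H_0 ≅ Z.
  H_1: rank ker ∂_1 − rank ∂_2 = (27 − 8) − 17 = 2, and the invariant factors of ∂_2 are all 1, so H_1 ≅ Z^2.
  H_2: rank ker ∂_2 − rank ∂_3 = (18 − 17) − 0 = 1, and there is no ∂_3, so H_2 ≅ Z.

As a check, the Euler characteristic is 9 − 27 + 18 = 0, which agrees with 1 − 2 + 1 = 0.

Hence the Betti numbers are b_0 = 1, b_1 = 2, b_2 = 1.

b_0 = 1, b_1 = 2, b_2 = 1.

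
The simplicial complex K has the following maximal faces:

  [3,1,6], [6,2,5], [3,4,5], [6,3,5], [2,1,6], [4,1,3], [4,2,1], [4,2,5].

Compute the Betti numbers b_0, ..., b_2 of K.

b_0 = 1, b_1 = 0, b_2 = 1.

Fix the vertex order 1 < 2 < 3 < 4 < 5 < 6 and write every simplex with vertices in increasing order. Then dim K = 2 and the simplices of K are:

  0-simplices (6): [1], [2], [3], [4], [5], [6]
  1-simplices (12): [1,2], [1,3], [1,4], [1,6], [2,4], [2,5], [2,6], [3,4], [3,5], [3,6], [4,5], [5,6]
  2-simplices (8): [1,2,4], [1,2,6], [1,3,4], [1,3,6], [2,4,5], [2,5,6], [3,4,5], [3,5,6]

Hence C_0 ≅ Z^6, C_1 ≅ Z^12, C_2 ≅ Z^8.

∂_1: C_1 → C_0 is given by ∂[p,q] = [q] − [p]. For instance
  ∂[1,4] = [4] − [1].
The resulting 6×12 matrix has rank 5, and its Smith normal form has invariant factors (1,1,1,1,1).

Boundary ∂_2: C_2 → C_1 acts by ∂[p,q,r] = [q,r] − [p,r] + [p,q]. For instance
  ∂[1,3,4] = [3,4] − [1,4] + [1,3],
  ∂[1,2,4] = [2,4] − [1,4] + [1,2].
The 12×8 boundary matrix has rank 7 and Smith normal form diag(1,1,1,1,1,1,1).

Reading off H_k = ker ∂_k / im ∂_{k+1}:

  H_0: rank C_0 − rank ∂_1 = 6 − 5 = 1, and the invariant factors of ∂_1 are all 1, so H_0 ≅ Z.
  H_1: rank ker ∂_1 − rank ∂_2 = (12 − 5) − 7 = 0, and the invariant factors of ∂_2 are all 1, so H_1 ≅ 0.
  H_2: rank ker ∂_2 − rank ∂_3 = (8 − 7) − 0 = 1, and there is no ∂_3, so H_2 ≅ Z.

Hence the Betti numbers are b_0 = 1, b_1 = 0, b_2 = 1.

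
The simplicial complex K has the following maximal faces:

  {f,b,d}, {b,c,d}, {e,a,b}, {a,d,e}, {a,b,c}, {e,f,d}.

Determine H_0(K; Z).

H_0 = Z.

K has 6 vertices, 12 edges, 6 triangles.
rank ∂_0 = 0, rank ∂_1 = 5 ⇒ b_0 = 6 − 0 − 5 = 1; all invariant factors of ∂_1 are 1 so no torsion. So H_0 = Z.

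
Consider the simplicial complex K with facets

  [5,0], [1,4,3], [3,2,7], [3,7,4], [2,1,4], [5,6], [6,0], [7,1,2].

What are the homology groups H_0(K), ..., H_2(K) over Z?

H_0 = Z^2,  H_1 = Z^2,  H_2 = 0.

We work with the vertex ordering 0 < 1 < 2 < 3 < 4 < 5 < 6 < 7. The simplices of K, each written with vertices in increasing order, are:

  0-simplices (8): [0], [1], [2], [3], [4], [5], [6], [7]
  1-simplices (13): [0,5], [0,6], [1,2], [1,3], [1,4], [1,7], [2,3], [2,4], [2,7], [3,4], [3,7], [4,7], [5,6]
  2-simplices (5): [1,2,4], [1,2,7], [1,3,4], [2,3,7], [3,4,7]

so the chain groups are C_0 ≅ Z^8, C_1 ≅ Z^13, C_2 ≅ Z^5.

Boundary ∂_1: C_1 → C_0 is given by ∂[p,q] = [q] − [p]. For instance
  ∂[2,3] = [3] − [2].
The resulting 8×13 matrix has rank 6, and its Smith normal form has invariant factors (1,1,1,1,1,1).

The boundary map ∂_2: C_2 → C_1 acts by ∂[p,q,r] = [q,r] − [p,r] + [p,q]. For instance
  ∂[1,3,4] = [3,4] − [1,4] + [1,3],
  ∂[1,2,7] = [2,7] − [1,7] + [1,2].
The 13×5 boundary matrix has rank 5 and Smith normal form diag(1,1,1,1,1).

From H_k ≅ ker(∂_k) / im(∂_{k+1}) we obtain:

  H_0: rank C_0 − rank ∂_1 = 8 − 6 = 2, and the invariant factors of ∂_1 are all 1, so H_0 = Z^2.
  H_1: rank ker ∂_1 − rank ∂_2 = (13 − 6) − 5 = 2, and the invariant factors of ∂_2 are all 1, so H_1 = Z^2.
  H_2: rank ker ∂_2 − rank ∂_3 = (5 − 5) − 0 = 0, and there is no ∂_3, so H_2 = 0.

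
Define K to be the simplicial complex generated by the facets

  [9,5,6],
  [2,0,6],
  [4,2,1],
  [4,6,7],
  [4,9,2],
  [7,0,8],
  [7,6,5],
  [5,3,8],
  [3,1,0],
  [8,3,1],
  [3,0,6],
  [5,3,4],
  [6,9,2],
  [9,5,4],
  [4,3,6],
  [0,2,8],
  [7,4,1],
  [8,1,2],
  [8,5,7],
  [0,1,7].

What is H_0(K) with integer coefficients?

H_0 = Z.

Order the vertices as 0 < 1 < 2 < 3 < 4 < 5 < 6 < 7 < 8 < 9. Listing each simplex with vertices in this order, K has dimension 2 with simplices:

  0-simplices (10): [0], [1], [2], [3], [4], [5], [6], [7], [8], [9]
  1-simplices (30): (30 of them)
  2-simplices (20): (20 of them)

Hence C_0 ≅ Z^10, C_1 ≅ Z^30, C_2 ≅ Z^20.

Boundary ∂_1: C_1 → C_0 maps an edge to its endpoints' difference, ∂[p,q] = q − p.
This gives a 10×30 integer matrix of rank 9; reducing to Smith normal form yields diagonal entries (1,1,1,1,1,1,1,1,1).

The boundary map ∂_2: C_2 → C_1 acts by ∂[p,q,r] = [q,r] − [p,r] + [p,q]. For instance
  ∂[3,4,5] = [4,5] − [3,5] + [3,4],
  ∂[2,4,9] = [4,9] − [2,9] + [2,4].
As a 30×20 matrix over Z this has rank 20, with invariant factors (1,1,1,1,1,1,1,1,1,1,1,1,1,1,1,1,1,1,1,2).

Reading off H_k = ker ∂_k / im ∂_{k+1}:

  H_0: rank C_0 − rank ∂_1 = 10 − 9 = 1, and the invariant factors of ∂_1 are all 1, so H_0 = Z.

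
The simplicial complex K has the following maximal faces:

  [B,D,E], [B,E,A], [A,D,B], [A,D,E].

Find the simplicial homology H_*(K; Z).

H_0 ≅ Z,  H_1 = 0,  H_2 ≅ Z.

Fix the vertex order A < B < D < E and write every simplex with vertices in increasing order. Then dim K = 2 and the simplices of K are:

  0-simplices (4): A, B, D, E
  1-simplices (6): AB, AD, AE, BD, BE, DE
  2-simplices (4): ABD, ABE, ADE, BDE

so the chain groups are C_0 ≅ Z^4, C_1 ≅ Z^6, C_2 ≅ Z^4.

∂_1: C_1 → C_0 is given by ∂[p,q] = [q] − [p].
As a 4×6 matrix over Z this has rank 3, with invariant factors (1,1,1).

Boundary ∂_2: C_2 → C_1 sends each 2-simplex [p,q,r] to [q,r] − [p,r] + [p,q]. For instance
  ∂BDE = DE − BE + BD,
  ∂ADE = DE − AE + AD.
The 6×4 boundary matrix has rank 3 and Smith normal form diag(1,1,1).

Now H_k = ker ∂_k / im ∂_{k+1}, so:

  H_0: rank C_0 − rank ∂_1 = 4 − 3 = 1, and the invariant factors of ∂_1 are all 1, so H_0 = Z.
  H_1: rank ker ∂_1 − rank ∂_2 = (6 − 3) − 3 = 0, and the invariant factors of ∂_2 are all 1, so H_1 = 0.
  H_2: rank ker ∂_2 − rank ∂_3 = (4 − 3) − 0 = 1, and there is no ∂_3, so H_2 = Z.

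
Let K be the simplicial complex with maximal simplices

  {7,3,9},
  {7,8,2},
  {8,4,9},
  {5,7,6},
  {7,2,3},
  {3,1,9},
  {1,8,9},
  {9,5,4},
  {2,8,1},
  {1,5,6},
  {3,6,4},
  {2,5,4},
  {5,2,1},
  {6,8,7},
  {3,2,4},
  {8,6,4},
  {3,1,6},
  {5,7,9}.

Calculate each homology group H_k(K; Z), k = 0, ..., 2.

Order the vertices as 1 < 2 < 3 < 4 < 5 < 6 < 7 < 8 < 9. Listing each simplex with vertices in this order, K has dimension 2 with simplices:

  0-simplices (9): [1], [2], [3], [4], [5], [6], [7], [8], [9]
  1-simplices (27): (27 of them)
  2-simplices (18): [1,2,5], [1,2,8], [1,3,6], [1,3,9], [1,5,6], [1,8,9], [2,3,4], [2,3,7], [2,4,5], [2,7,8], [3,4,6], [3,7,9], [4,5,9], [4,6,8], [4,8,9], [5,6,7], [5,7,9], [6,7,8]

giving chain groups C_0 ≅ Z^9, C_1 ≅ Z^27, C_2 ≅ Z^18.

∂_1: C_1 → C_0 sends each edge [p,q] (with p < q) to q − p. For instance
  ∂[3,9] = [9] − [3].
The resulting 9×27 matrix has rank 8, and its Smith normal form has invariant factors (1,1,1,1,1,1,1,1).

Boundary ∂_2: C_2 → C_1 sends each 2-simplex [p,q,r] to [q,r] − [p,r] + [p,q]. For instance
  ∂[3,4,6] = [4,6] − [3,6] + [3,4],
  ∂[3,7,9] = [7,9] − [3,9] + [3,7].
As a 27×18 matrix over Z this has rank 17, with invariant factors (1,1,1,1,1,1,1,1,1,1,1,1,1,1,1,1,1).

Reading off H_k = ker ∂_k / im ∂_{k+1}:

  H_0: rank C_0 − rank ∂_1 = 9 − 8 = 1, and the invariant factors of ∂_1 are all 1, so H_0 ≅ Z.
  H_1: rank ker ∂_1 − rank ∂_2 = (27 − 8) − 17 = 2, and the invariant factors of ∂_2 are all 1, so H_1 ≅ Z^2.
  H_2: rank ker ∂_2 − rank ∂_3 = (18 − 17) − 0 = 1, and there is no ∂_3, so H_2 ≅ Z.

H_0 ≅ Z,  H_1 ≅ Z^2,  H_2 ≅ Z.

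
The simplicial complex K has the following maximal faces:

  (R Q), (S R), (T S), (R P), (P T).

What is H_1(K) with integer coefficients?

Order the vertices as P < Q < R < S < T. Listing each simplex with vertices in this order, K has dimension 1 with simplices:

  0-simplices (5): P, Q, R, S, T
  1-simplices (5): PR, PT, QR, RS, ST

so the chain groups are C_0 ≅ Z^5, C_1 ≅ Z^5.

Boundary ∂_1: C_1 → C_0 sends each edge [p,q] (with p < q) to q − p.
The resulting 5×5 matrix has rank 4, and its Smith normal form has invariant factors (1,1,1,1).

Reading off H_k = ker ∂_k / im ∂_{k+1}:

  H_1: rank ker ∂_1 − rank ∂_2 = (5 − 4) − 0 = 1, and there is no ∂_2, so H_1 = Z.

H_1 = Z.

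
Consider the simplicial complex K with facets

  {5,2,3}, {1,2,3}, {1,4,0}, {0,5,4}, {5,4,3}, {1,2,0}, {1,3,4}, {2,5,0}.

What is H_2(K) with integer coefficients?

H_2 ≅ Z.

Order the vertices as 0 < 1 < 2 < 3 < 4 < 5. Listing each simplex with vertices in this order, K has dimension 2 with simplices:

  0-simplices (6): [0], [1], [2], [3], [4], [5]
  1-simplices (12): [0,1], [0,2], [0,4], [0,5], [1,2], [1,3], [1,4], [2,3], [2,5], [3,4], [3,5], [4,5]
  2-simplices (8): [0,1,2], [0,1,4], [0,2,5], [0,4,5], [1,2,3], [1,3,4], [2,3,5], [3,4,5]

giving chain groups C_0 ≅ Z^6, C_1 ≅ Z^12, C_2 ≅ Z^8.

The boundary map ∂_1: C_1 → C_0 sends each edge [p,q] (with p < q) to q − p.
The resulting 6×12 matrix has rank 5, and its Smith normal form has invariant factors (1,1,1,1,1).

Boundary ∂_2: C_2 → C_1 maps a triangle to the signed sum of its edges. For instance
  ∂[0,4,5] = [4,5] − [0,5] + [0,4],
  ∂[2,3,5] = [3,5] − [2,5] + [2,3].
As a 12×8 matrix over Z this has rank 7, with invariant factors (1,1,1,1,1,1,1).

Reading off H_k = ker ∂_k / im ∂_{k+1}:

  H_2: rank ker ∂_2 − rank ∂_3 = (8 − 7) − 0 = 1, and there is no ∂_3, so H_2 ≅ Z.

(K is a triangulation of the 2-sphere S^2.)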